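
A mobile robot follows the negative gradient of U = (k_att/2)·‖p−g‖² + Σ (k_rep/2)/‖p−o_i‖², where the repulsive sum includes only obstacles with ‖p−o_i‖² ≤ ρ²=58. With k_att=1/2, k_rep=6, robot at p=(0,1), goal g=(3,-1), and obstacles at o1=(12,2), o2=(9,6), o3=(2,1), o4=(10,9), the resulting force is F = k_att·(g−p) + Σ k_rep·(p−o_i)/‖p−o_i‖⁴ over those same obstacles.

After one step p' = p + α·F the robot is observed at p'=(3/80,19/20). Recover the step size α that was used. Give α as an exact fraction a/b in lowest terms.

F_att = 1/2·(g−p) = 1/2·(3,-2) = (1.5000,-1.0000)
o1: d²=145 > ρ²=58 → inactive
o2: d²=106 > ρ²=58 → inactive
o3: d²=4 ≤ ρ²=58; F_rep = 6·(-2,0)/4² = (-0.7500,0.0000)
o4: d²=164 > ρ²=58 → inactive
F = F_att + ΣF_rep = (0.7500,-1.0000)
Δp = p'−p = (0.0375,-0.0500); α = Δx/Fx = (3/80) / (3/4) = 1/20
check: Δy/Fy = (-1/20) / (-1) = 1/20 ✓

α = 1/20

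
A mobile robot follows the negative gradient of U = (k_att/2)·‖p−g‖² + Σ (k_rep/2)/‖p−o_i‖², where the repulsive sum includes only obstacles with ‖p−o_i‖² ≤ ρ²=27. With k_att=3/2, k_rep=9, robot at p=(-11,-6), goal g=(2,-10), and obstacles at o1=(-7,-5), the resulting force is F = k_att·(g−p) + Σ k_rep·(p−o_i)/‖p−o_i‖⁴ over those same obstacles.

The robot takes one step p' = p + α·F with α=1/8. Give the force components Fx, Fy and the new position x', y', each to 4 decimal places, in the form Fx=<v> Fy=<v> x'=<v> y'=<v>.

F_att = 3/2·(g−p) = 3/2·(13,-4) = (19.5000,-6.0000)
o1: d²=17 ≤ ρ²=27; F_rep = 9·(-4,-1)/17² = (-0.1246,-0.0311)
F = F_att + ΣF_rep = (19.3754,-6.0311)
p' = p + 1/8·F = (-8.5781,-6.7539)

Fx=19.3754 Fy=-6.0311 x'=-8.5781 y'=-6.7539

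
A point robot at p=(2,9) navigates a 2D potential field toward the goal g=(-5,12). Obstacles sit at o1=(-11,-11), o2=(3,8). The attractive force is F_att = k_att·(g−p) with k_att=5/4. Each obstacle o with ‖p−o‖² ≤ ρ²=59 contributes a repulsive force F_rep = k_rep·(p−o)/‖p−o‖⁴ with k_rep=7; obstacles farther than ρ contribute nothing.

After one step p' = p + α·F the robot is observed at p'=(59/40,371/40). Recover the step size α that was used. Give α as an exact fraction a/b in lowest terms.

F_att = 5/4·(g−p) = 5/4·(-7,3) = (-8.7500,3.7500)
o1: d²=569 > ρ²=59 → inactive
o2: d²=2 ≤ ρ²=59; F_rep = 7·(-1,1)/2² = (-1.7500,1.7500)
F = F_att + ΣF_rep = (-10.5000,5.5000)
Δp = p'−p = (-0.5250,0.2750); α = Δx/Fx = (-21/40) / (-21/2) = 1/20
check: Δy/Fy = (11/40) / (11/2) = 1/20 ✓

α = 1/20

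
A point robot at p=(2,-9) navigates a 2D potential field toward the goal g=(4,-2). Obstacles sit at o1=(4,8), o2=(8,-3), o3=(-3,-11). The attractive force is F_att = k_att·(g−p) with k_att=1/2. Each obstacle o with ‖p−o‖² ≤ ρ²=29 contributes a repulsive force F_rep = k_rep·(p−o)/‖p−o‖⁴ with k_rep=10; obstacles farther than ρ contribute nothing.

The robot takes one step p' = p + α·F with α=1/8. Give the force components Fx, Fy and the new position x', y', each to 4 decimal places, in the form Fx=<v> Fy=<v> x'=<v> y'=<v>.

Fx=1.0595 Fy=3.5238 x'=2.1324 y'=-8.5595

F_att = 1/2·(g−p) = 1/2·(2,7) = (1.0000,3.5000)
o1: d²=293 > ρ²=29 → inactive
o2: d²=72 > ρ²=29 → inactive
o3: d²=29 ≤ ρ²=29; F_rep = 10·(5,2)/29² = (0.0595,0.0238)
F = F_att + ΣF_rep = (1.0595,3.5238)
p' = p + 1/8·F = (2.1324,-8.5595)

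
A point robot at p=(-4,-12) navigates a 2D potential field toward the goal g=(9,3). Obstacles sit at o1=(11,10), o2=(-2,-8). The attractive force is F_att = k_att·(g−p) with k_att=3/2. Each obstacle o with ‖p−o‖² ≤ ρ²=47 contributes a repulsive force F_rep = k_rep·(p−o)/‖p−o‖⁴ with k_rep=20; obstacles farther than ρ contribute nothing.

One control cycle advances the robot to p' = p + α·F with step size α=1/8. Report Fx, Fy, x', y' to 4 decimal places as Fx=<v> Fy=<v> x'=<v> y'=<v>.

F_att = 3/2·(g−p) = 3/2·(13,15) = (19.5000,22.5000)
o1: d²=709 > ρ²=47 → inactive
o2: d²=20 ≤ ρ²=47; F_rep = 20·(-2,-4)/20² = (-0.1000,-0.2000)
F = F_att + ΣF_rep = (19.4000,22.3000)
p' = p + 1/8·F = (-1.5750,-9.2125)

Fx=19.4000 Fy=22.3000 x'=-1.5750 y'=-9.2125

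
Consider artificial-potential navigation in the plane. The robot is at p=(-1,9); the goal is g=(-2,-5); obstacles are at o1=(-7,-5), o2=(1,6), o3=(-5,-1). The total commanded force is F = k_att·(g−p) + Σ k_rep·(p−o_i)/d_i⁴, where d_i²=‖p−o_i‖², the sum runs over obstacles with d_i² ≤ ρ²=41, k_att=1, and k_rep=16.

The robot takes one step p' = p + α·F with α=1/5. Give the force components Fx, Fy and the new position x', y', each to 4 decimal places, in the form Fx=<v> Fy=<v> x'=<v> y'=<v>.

Fx=-1.1893 Fy=-13.7160 x'=-1.2379 y'=6.2568

F_att = 1·(g−p) = 1·(-1,-14) = (-1.0000,-14.0000)
o1: d²=232 > ρ²=41 → inactive
o2: d²=13 ≤ ρ²=41; F_rep = 16·(-2,3)/13² = (-0.1893,0.2840)
o3: d²=116 > ρ²=41 → inactive
F = F_att + ΣF_rep = (-1.1893,-13.7160)
p' = p + 1/5·F = (-1.2379,6.2568)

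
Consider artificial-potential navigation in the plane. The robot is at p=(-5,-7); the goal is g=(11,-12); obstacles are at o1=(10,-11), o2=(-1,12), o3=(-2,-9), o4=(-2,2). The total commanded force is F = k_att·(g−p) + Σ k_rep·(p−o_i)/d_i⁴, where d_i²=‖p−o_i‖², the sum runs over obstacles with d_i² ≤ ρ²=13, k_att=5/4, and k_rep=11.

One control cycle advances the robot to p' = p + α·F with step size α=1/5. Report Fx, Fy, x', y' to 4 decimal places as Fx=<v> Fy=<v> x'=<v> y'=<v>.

Fx=19.8047 Fy=-6.1198 x'=-1.0391 y'=-8.2240

F_att = 5/4·(g−p) = 5/4·(16,-5) = (20.0000,-6.2500)
o1: d²=241 > ρ²=13 → inactive
o2: d²=377 > ρ²=13 → inactive
o3: d²=13 ≤ ρ²=13; F_rep = 11·(-3,2)/13² = (-0.1953,0.1302)
o4: d²=90 > ρ²=13 → inactive
F = F_att + ΣF_rep = (19.8047,-6.1198)
p' = p + 1/5·F = (-1.0391,-8.2240)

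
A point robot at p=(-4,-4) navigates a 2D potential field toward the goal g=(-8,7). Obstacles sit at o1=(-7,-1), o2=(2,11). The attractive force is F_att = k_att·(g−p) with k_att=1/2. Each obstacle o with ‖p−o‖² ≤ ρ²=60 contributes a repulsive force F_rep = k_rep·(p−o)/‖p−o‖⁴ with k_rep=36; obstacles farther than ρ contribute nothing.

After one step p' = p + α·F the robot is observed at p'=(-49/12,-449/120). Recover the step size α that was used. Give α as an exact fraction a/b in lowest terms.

α = 1/20

F_att = 1/2·(g−p) = 1/2·(-4,11) = (-2.0000,5.5000)
o1: d²=18 ≤ ρ²=60; F_rep = 36·(3,-3)/18² = (0.3333,-0.3333)
o2: d²=261 > ρ²=60 → inactive
F = F_att + ΣF_rep = (-1.6667,5.1667)
Δp = p'−p = (-0.0833,0.2583); α = Δx/Fx = (-1/12) / (-5/3) = 1/20
check: Δy/Fy = (31/120) / (31/6) = 1/20 ✓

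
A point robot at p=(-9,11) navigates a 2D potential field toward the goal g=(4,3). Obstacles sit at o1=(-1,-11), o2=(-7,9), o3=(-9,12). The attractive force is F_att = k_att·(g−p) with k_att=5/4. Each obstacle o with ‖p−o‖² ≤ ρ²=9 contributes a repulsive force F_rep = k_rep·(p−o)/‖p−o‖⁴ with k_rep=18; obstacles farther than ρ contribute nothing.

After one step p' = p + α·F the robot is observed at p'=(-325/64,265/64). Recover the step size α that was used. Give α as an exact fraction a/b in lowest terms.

F_att = 5/4·(g−p) = 5/4·(13,-8) = (16.2500,-10.0000)
o1: d²=548 > ρ²=9 → inactive
o2: d²=8 ≤ ρ²=9; F_rep = 18·(-2,2)/8² = (-0.5625,0.5625)
o3: d²=1 ≤ ρ²=9; F_rep = 18·(0,-1)/1² = (0.0000,-18.0000)
F = F_att + ΣF_rep = (15.6875,-27.4375)
Δp = p'−p = (3.9219,-6.8594); α = Δx/Fx = (251/64) / (251/16) = 1/4
check: Δy/Fy = (-439/64) / (-439/16) = 1/4 ✓

α = 1/4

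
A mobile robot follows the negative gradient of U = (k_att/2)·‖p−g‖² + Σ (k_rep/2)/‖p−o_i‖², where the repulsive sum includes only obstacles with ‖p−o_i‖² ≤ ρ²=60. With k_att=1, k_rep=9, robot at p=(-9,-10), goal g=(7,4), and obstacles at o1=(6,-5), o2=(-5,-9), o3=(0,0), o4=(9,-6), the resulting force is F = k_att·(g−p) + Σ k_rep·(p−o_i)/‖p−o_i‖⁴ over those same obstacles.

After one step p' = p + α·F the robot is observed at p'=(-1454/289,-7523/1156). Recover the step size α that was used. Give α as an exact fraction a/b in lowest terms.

α = 1/4

F_att = 1·(g−p) = 1·(16,14) = (16.0000,14.0000)
o1: d²=250 > ρ²=60 → inactive
o2: d²=17 ≤ ρ²=60; F_rep = 9·(-4,-1)/17² = (-0.1246,-0.0311)
o3: d²=181 > ρ²=60 → inactive
o4: d²=340 > ρ²=60 → inactive
F = F_att + ΣF_rep = (15.8754,13.9689)
Δp = p'−p = (3.9689,3.4922); α = Δx/Fx = (1147/289) / (4588/289) = 1/4
check: Δy/Fy = (4037/1156) / (4037/289) = 1/4 ✓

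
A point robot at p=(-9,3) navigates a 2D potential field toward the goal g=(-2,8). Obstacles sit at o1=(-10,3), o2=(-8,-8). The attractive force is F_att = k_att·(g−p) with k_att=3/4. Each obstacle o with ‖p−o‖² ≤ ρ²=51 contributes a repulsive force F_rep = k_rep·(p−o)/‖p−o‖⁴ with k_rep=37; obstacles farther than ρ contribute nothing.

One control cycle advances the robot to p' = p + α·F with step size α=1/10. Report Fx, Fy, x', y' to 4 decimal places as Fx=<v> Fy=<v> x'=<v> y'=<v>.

F_att = 3/4·(g−p) = 3/4·(7,5) = (5.2500,3.7500)
o1: d²=1 ≤ ρ²=51; F_rep = 37·(1,0)/1² = (37.0000,0.0000)
o2: d²=122 > ρ²=51 → inactive
F = F_att + ΣF_rep = (42.2500,3.7500)
p' = p + 1/10·F = (-4.7750,3.3750)

Fx=42.2500 Fy=3.7500 x'=-4.7750 y'=3.3750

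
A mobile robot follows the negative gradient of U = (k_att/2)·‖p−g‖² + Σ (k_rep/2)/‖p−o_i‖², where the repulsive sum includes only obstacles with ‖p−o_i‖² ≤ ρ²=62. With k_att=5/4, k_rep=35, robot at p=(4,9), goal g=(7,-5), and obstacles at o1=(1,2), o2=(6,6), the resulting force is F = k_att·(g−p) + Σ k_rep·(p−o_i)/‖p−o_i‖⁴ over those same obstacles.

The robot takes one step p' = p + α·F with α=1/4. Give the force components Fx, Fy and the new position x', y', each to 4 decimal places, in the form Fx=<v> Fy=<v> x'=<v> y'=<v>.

F_att = 5/4·(g−p) = 5/4·(3,-14) = (3.7500,-17.5000)
o1: d²=58 ≤ ρ²=62; F_rep = 35·(3,7)/58² = (0.0312,0.0728)
o2: d²=13 ≤ ρ²=62; F_rep = 35·(-2,3)/13² = (-0.4142,0.6213)
F = F_att + ΣF_rep = (3.3670,-16.8059)
p' = p + 1/4·F = (4.8418,4.7985)

Fx=3.3670 Fy=-16.8059 x'=4.8418 y'=4.7985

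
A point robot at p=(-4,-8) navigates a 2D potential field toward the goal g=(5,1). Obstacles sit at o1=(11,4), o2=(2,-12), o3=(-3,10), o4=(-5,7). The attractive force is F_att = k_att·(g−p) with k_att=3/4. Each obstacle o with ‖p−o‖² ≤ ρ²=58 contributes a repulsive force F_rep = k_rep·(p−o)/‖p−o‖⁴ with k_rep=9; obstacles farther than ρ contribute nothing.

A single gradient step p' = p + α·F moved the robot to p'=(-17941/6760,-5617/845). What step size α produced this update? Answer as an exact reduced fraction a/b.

F_att = 3/4·(g−p) = 3/4·(9,9) = (6.7500,6.7500)
o1: d²=369 > ρ²=58 → inactive
o2: d²=52 ≤ ρ²=58; F_rep = 9·(-6,4)/52² = (-0.0200,0.0133)
o3: d²=325 > ρ²=58 → inactive
o4: d²=226 > ρ²=58 → inactive
F = F_att + ΣF_rep = (6.7300,6.7633)
Δp = p'−p = (1.3460,1.3527); α = Δx/Fx = (9099/6760) / (9099/1352) = 1/5
check: Δy/Fy = (1143/845) / (1143/169) = 1/5 ✓

α = 1/5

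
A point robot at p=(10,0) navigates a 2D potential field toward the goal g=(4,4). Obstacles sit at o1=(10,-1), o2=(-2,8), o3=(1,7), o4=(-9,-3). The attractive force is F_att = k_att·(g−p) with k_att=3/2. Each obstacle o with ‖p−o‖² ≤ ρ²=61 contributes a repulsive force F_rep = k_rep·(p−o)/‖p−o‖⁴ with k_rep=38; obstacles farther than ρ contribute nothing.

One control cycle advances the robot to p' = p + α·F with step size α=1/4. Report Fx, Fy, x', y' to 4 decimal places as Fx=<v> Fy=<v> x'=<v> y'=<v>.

F_att = 3/2·(g−p) = 3/2·(-6,4) = (-9.0000,6.0000)
o1: d²=1 ≤ ρ²=61; F_rep = 38·(0,1)/1² = (0.0000,38.0000)
o2: d²=208 > ρ²=61 → inactive
o3: d²=130 > ρ²=61 → inactive
o4: d²=370 > ρ²=61 → inactive
F = F_att + ΣF_rep = (-9.0000,44.0000)
p' = p + 1/4·F = (7.7500,11.0000)

Fx=-9.0000 Fy=44.0000 x'=7.7500 y'=11.0000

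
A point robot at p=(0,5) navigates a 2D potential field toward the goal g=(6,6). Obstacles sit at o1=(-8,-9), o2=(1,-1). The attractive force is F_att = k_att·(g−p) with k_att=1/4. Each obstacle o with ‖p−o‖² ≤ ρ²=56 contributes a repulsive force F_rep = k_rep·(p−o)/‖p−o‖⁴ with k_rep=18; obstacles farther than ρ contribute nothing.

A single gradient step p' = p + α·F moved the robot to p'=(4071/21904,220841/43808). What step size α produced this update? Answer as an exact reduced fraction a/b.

α = 1/8

F_att = 1/4·(g−p) = 1/4·(6,1) = (1.5000,0.2500)
o1: d²=260 > ρ²=56 → inactive
o2: d²=37 ≤ ρ²=56; F_rep = 18·(-1,6)/37² = (-0.0131,0.0789)
F = F_att + ΣF_rep = (1.4869,0.3289)
Δp = p'−p = (0.1859,0.0411); α = Δx/Fx = (4071/21904) / (4071/2738) = 1/8
check: Δy/Fy = (1801/43808) / (1801/5476) = 1/8 ✓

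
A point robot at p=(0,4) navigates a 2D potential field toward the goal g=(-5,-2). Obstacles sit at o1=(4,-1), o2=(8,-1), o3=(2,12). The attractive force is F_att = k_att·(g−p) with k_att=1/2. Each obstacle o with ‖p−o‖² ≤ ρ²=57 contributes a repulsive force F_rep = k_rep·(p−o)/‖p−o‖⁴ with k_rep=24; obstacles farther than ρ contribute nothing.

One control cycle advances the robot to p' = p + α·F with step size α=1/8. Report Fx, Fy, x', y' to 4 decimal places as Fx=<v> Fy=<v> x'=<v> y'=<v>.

Fx=-2.5571 Fy=-2.9286 x'=-0.3196 y'=3.6339

F_att = 1/2·(g−p) = 1/2·(-5,-6) = (-2.5000,-3.0000)
o1: d²=41 ≤ ρ²=57; F_rep = 24·(-4,5)/41² = (-0.0571,0.0714)
o2: d²=89 > ρ²=57 → inactive
o3: d²=68 > ρ²=57 → inactive
F = F_att + ΣF_rep = (-2.5571,-2.9286)
p' = p + 1/8·F = (-0.3196,3.6339)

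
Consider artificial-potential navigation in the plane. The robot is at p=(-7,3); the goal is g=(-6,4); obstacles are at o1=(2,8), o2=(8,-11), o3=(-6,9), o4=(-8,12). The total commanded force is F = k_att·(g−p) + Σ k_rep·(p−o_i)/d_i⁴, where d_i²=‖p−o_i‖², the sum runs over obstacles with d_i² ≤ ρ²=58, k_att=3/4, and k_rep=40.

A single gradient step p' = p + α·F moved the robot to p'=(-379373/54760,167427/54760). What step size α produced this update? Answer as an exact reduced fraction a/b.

α = 1/10

F_att = 3/4·(g−p) = 3/4·(1,1) = (0.7500,0.7500)
o1: d²=106 > ρ²=58 → inactive
o2: d²=421 > ρ²=58 → inactive
o3: d²=37 ≤ ρ²=58; F_rep = 40·(-1,-6)/37² = (-0.0292,-0.1753)
o4: d²=82 > ρ²=58 → inactive
F = F_att + ΣF_rep = (0.7208,0.5747)
Δp = p'−p = (0.0721,0.0575); α = Δx/Fx = (3947/54760) / (3947/5476) = 1/10
check: Δy/Fy = (3147/54760) / (3147/5476) = 1/10 ✓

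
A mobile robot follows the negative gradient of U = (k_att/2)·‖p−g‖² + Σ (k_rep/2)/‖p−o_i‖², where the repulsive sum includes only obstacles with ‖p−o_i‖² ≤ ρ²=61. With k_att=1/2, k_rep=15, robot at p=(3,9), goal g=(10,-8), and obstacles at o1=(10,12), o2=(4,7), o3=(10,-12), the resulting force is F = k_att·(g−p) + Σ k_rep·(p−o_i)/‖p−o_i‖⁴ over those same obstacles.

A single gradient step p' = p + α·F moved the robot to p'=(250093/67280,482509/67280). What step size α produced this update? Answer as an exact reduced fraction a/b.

F_att = 1/2·(g−p) = 1/2·(7,-17) = (3.5000,-8.5000)
o1: d²=58 ≤ ρ²=61; F_rep = 15·(-7,-3)/58² = (-0.0312,-0.0134)
o2: d²=5 ≤ ρ²=61; F_rep = 15·(-1,2)/5² = (-0.6000,1.2000)
o3: d²=490 > ρ²=61 → inactive
F = F_att + ΣF_rep = (2.8688,-7.3134)
Δp = p'−p = (0.7172,-1.8283); α = Δx/Fx = (48253/67280) / (48253/16820) = 1/4
check: Δy/Fy = (-123011/67280) / (-123011/16820) = 1/4 ✓

α = 1/4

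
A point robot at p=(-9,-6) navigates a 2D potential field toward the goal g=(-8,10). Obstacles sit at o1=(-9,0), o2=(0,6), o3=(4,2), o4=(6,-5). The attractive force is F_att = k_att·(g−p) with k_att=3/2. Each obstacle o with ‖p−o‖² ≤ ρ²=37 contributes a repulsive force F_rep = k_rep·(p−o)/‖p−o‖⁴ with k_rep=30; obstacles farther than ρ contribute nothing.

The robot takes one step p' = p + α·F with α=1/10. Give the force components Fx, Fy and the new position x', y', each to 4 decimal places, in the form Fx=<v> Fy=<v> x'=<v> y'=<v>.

Fx=1.5000 Fy=23.8611 x'=-8.8500 y'=-3.6139

F_att = 3/2·(g−p) = 3/2·(1,16) = (1.5000,24.0000)
o1: d²=36 ≤ ρ²=37; F_rep = 30·(0,-6)/36² = (0.0000,-0.1389)
o2: d²=225 > ρ²=37 → inactive
o3: d²=233 > ρ²=37 → inactive
o4: d²=226 > ρ²=37 → inactive
F = F_att + ΣF_rep = (1.5000,23.8611)
p' = p + 1/10·F = (-8.8500,-3.6139)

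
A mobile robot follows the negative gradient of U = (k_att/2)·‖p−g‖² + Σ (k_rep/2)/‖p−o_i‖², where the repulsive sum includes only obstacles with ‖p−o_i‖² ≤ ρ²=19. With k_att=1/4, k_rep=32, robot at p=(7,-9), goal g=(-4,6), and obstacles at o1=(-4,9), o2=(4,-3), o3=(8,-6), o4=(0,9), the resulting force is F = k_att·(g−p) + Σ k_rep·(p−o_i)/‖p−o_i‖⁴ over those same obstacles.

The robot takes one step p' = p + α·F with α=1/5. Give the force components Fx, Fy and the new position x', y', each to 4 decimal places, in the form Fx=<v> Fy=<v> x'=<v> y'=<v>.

Fx=-3.0700 Fy=2.7900 x'=6.3860 y'=-8.4420

F_att = 1/4·(g−p) = 1/4·(-11,15) = (-2.7500,3.7500)
o1: d²=445 > ρ²=19 → inactive
o2: d²=45 > ρ²=19 → inactive
o3: d²=10 ≤ ρ²=19; F_rep = 32·(-1,-3)/10² = (-0.3200,-0.9600)
o4: d²=373 > ρ²=19 → inactive
F = F_att + ΣF_rep = (-3.0700,2.7900)
p' = p + 1/5·F = (6.3860,-8.4420)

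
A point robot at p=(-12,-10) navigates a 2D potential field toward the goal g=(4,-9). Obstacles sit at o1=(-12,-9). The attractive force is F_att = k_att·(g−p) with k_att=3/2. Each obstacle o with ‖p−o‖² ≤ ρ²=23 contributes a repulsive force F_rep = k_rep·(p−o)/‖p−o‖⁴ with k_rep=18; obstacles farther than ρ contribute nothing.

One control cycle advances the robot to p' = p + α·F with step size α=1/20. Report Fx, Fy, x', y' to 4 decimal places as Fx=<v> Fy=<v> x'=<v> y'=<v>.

F_att = 3/2·(g−p) = 3/2·(16,1) = (24.0000,1.5000)
o1: d²=1 ≤ ρ²=23; F_rep = 18·(0,-1)/1² = (0.0000,-18.0000)
F = F_att + ΣF_rep = (24.0000,-16.5000)
p' = p + 1/20·F = (-10.8000,-10.8250)

Fx=24.0000 Fy=-16.5000 x'=-10.8000 y'=-10.8250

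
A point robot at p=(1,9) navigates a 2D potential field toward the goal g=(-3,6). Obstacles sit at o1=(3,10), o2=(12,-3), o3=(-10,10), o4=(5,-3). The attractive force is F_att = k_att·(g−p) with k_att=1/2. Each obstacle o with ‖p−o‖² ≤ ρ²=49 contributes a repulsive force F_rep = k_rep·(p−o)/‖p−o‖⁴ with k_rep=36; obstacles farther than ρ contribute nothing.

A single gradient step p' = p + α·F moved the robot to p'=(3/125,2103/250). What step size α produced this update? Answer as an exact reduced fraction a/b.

F_att = 1/2·(g−p) = 1/2·(-4,-3) = (-2.0000,-1.5000)
o1: d²=5 ≤ ρ²=49; F_rep = 36·(-2,-1)/5² = (-2.8800,-1.4400)
o2: d²=265 > ρ²=49 → inactive
o3: d²=122 > ρ²=49 → inactive
o4: d²=160 > ρ²=49 → inactive
F = F_att + ΣF_rep = (-4.8800,-2.9400)
Δp = p'−p = (-0.9760,-0.5880); α = Δx/Fx = (-122/125) / (-122/25) = 1/5
check: Δy/Fy = (-147/250) / (-147/50) = 1/5 ✓

α = 1/5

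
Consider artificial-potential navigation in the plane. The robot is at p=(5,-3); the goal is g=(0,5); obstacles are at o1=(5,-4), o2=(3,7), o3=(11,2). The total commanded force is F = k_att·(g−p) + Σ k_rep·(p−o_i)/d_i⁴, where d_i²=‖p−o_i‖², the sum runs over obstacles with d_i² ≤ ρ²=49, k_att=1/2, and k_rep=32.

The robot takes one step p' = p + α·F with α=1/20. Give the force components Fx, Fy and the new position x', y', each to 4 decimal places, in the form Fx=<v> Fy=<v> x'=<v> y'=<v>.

Fx=-2.5000 Fy=36.0000 x'=4.8750 y'=-1.2000

F_att = 1/2·(g−p) = 1/2·(-5,8) = (-2.5000,4.0000)
o1: d²=1 ≤ ρ²=49; F_rep = 32·(0,1)/1² = (0.0000,32.0000)
o2: d²=104 > ρ²=49 → inactive
o3: d²=61 > ρ²=49 → inactive
F = F_att + ΣF_rep = (-2.5000,36.0000)
p' = p + 1/20·F = (4.8750,-1.2000)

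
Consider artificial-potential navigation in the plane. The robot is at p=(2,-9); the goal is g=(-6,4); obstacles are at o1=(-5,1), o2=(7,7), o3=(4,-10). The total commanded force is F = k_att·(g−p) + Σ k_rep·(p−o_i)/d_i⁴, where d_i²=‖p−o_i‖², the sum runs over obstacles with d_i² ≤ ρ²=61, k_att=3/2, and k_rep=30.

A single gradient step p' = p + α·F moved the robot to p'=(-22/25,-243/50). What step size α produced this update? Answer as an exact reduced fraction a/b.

F_att = 3/2·(g−p) = 3/2·(-8,13) = (-12.0000,19.5000)
o1: d²=149 > ρ²=61 → inactive
o2: d²=281 > ρ²=61 → inactive
o3: d²=5 ≤ ρ²=61; F_rep = 30·(-2,1)/5² = (-2.4000,1.2000)
F = F_att + ΣF_rep = (-14.4000,20.7000)
Δp = p'−p = (-2.8800,4.1400); α = Δx/Fx = (-72/25) / (-72/5) = 1/5
check: Δy/Fy = (207/50) / (207/10) = 1/5 ✓

α = 1/5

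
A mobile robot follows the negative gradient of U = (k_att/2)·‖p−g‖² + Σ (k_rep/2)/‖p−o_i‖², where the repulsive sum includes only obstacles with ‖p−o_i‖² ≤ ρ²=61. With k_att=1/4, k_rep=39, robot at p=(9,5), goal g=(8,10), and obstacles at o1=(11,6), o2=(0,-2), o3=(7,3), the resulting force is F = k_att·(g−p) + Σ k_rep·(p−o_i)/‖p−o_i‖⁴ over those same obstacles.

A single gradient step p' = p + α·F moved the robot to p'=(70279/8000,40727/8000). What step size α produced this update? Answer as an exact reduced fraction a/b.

F_att = 1/4·(g−p) = 1/4·(-1,5) = (-0.2500,1.2500)
o1: d²=5 ≤ ρ²=61; F_rep = 39·(-2,-1)/5² = (-3.1200,-1.5600)
o2: d²=130 > ρ²=61 → inactive
o3: d²=8 ≤ ρ²=61; F_rep = 39·(2,2)/8² = (1.2188,1.2188)
F = F_att + ΣF_rep = (-2.1513,0.9087)
Δp = p'−p = (-0.2151,0.0909); α = Δx/Fx = (-1721/8000) / (-1721/800) = 1/10
check: Δy/Fy = (727/8000) / (727/800) = 1/10 ✓

α = 1/10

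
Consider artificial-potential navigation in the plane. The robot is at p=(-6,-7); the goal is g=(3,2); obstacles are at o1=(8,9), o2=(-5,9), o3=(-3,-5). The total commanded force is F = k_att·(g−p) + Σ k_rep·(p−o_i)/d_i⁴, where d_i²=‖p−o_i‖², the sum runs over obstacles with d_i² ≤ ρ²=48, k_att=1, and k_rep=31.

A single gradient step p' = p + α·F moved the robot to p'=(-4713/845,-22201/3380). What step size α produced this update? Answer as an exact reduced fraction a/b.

F_att = 1·(g−p) = 1·(9,9) = (9.0000,9.0000)
o1: d²=452 > ρ²=48 → inactive
o2: d²=257 > ρ²=48 → inactive
o3: d²=13 ≤ ρ²=48; F_rep = 31·(-3,-2)/13² = (-0.5503,-0.3669)
F = F_att + ΣF_rep = (8.4497,8.6331)
Δp = p'−p = (0.4225,0.4317); α = Δx/Fx = (357/845) / (1428/169) = 1/20
check: Δy/Fy = (1459/3380) / (1459/169) = 1/20 ✓

α = 1/20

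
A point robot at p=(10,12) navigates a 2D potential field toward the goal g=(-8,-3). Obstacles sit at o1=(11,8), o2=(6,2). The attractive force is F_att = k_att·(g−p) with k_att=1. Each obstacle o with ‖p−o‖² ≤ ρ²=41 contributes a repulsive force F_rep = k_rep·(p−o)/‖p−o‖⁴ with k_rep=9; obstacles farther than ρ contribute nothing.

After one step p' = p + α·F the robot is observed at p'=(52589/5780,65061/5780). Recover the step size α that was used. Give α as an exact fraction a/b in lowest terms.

F_att = 1·(g−p) = 1·(-18,-15) = (-18.0000,-15.0000)
o1: d²=17 ≤ ρ²=41; F_rep = 9·(-1,4)/17² = (-0.0311,0.1246)
o2: d²=116 > ρ²=41 → inactive
F = F_att + ΣF_rep = (-18.0311,-14.8754)
Δp = p'−p = (-0.9016,-0.7438); α = Δx/Fx = (-5211/5780) / (-5211/289) = 1/20
check: Δy/Fy = (-4299/5780) / (-4299/289) = 1/20 ✓

α = 1/20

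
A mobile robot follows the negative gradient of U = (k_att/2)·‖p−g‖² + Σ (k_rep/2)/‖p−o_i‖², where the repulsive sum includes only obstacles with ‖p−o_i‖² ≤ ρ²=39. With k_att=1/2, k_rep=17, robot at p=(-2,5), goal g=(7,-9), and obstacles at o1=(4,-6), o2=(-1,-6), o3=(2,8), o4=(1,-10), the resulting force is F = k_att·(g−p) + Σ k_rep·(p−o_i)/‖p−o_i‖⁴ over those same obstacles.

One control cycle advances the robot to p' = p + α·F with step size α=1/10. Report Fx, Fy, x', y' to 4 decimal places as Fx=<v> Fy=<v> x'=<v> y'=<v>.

F_att = 1/2·(g−p) = 1/2·(9,-14) = (4.5000,-7.0000)
o1: d²=157 > ρ²=39 → inactive
o2: d²=122 > ρ²=39 → inactive
o3: d²=25 ≤ ρ²=39; F_rep = 17·(-4,-3)/25² = (-0.1088,-0.0816)
o4: d²=234 > ρ²=39 → inactive
F = F_att + ΣF_rep = (4.3912,-7.0816)
p' = p + 1/10·F = (-1.5609,4.2918)

Fx=4.3912 Fy=-7.0816 x'=-1.5609 y'=4.2918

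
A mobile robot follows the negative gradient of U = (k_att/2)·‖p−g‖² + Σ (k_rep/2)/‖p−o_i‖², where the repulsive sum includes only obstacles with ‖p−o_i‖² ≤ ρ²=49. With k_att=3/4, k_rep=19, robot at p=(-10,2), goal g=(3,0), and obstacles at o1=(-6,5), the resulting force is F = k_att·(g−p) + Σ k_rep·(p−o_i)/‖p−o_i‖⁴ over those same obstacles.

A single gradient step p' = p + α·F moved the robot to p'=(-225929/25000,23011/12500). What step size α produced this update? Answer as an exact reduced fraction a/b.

α = 1/10

F_att = 3/4·(g−p) = 3/4·(13,-2) = (9.7500,-1.5000)
o1: d²=25 ≤ ρ²=49; F_rep = 19·(-4,-3)/25² = (-0.1216,-0.0912)
F = F_att + ΣF_rep = (9.6284,-1.5912)
Δp = p'−p = (0.9628,-0.1591); α = Δx/Fx = (24071/25000) / (24071/2500) = 1/10
check: Δy/Fy = (-1989/12500) / (-1989/1250) = 1/10 ✓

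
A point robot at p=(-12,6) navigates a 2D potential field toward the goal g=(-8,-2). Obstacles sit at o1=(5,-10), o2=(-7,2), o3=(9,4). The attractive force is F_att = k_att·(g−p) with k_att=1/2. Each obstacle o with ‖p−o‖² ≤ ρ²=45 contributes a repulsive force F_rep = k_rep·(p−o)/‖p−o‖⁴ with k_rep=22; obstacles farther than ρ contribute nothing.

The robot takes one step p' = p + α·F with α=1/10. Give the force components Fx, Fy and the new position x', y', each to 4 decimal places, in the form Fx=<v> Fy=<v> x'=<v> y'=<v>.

F_att = 1/2·(g−p) = 1/2·(4,-8) = (2.0000,-4.0000)
o1: d²=545 > ρ²=45 → inactive
o2: d²=41 ≤ ρ²=45; F_rep = 22·(-5,4)/41² = (-0.0654,0.0523)
o3: d²=445 > ρ²=45 → inactive
F = F_att + ΣF_rep = (1.9346,-3.9477)
p' = p + 1/10·F = (-11.8065,5.6052)

Fx=1.9346 Fy=-3.9477 x'=-11.8065 y'=5.6052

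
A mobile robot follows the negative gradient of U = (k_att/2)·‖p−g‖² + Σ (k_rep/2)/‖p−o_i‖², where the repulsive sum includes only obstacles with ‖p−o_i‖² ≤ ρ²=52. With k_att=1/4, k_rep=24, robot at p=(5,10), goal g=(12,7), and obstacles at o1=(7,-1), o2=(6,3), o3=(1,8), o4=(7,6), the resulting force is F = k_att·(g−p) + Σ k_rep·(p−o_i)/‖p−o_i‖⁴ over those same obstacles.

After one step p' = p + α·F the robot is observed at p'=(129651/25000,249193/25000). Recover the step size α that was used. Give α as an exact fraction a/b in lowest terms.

F_att = 1/4·(g−p) = 1/4·(7,-3) = (1.7500,-0.7500)
o1: d²=125 > ρ²=52 → inactive
o2: d²=50 ≤ ρ²=52; F_rep = 24·(-1,7)/50² = (-0.0096,0.0672)
o3: d²=20 ≤ ρ²=52; F_rep = 24·(4,2)/20² = (0.2400,0.1200)
o4: d²=20 ≤ ρ²=52; F_rep = 24·(-2,4)/20² = (-0.1200,0.2400)
F = F_att + ΣF_rep = (1.8604,-0.3228)
Δp = p'−p = (0.1860,-0.0323); α = Δx/Fx = (4651/25000) / (4651/2500) = 1/10
check: Δy/Fy = (-807/25000) / (-807/2500) = 1/10 ✓

α = 1/10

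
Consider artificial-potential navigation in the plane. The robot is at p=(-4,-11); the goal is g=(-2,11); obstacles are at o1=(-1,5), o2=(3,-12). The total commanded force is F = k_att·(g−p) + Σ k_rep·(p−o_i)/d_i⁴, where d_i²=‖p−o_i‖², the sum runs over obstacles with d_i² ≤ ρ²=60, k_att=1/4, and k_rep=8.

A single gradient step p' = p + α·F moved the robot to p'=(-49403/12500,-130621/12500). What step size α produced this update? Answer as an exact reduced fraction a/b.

α = 1/10

F_att = 1/4·(g−p) = 1/4·(2,22) = (0.5000,5.5000)
o1: d²=265 > ρ²=60 → inactive
o2: d²=50 ≤ ρ²=60; F_rep = 8·(-7,1)/50² = (-0.0224,0.0032)
F = F_att + ΣF_rep = (0.4776,5.5032)
Δp = p'−p = (0.0478,0.5503); α = Δx/Fx = (597/12500) / (597/1250) = 1/10
check: Δy/Fy = (6879/12500) / (6879/1250) = 1/10 ✓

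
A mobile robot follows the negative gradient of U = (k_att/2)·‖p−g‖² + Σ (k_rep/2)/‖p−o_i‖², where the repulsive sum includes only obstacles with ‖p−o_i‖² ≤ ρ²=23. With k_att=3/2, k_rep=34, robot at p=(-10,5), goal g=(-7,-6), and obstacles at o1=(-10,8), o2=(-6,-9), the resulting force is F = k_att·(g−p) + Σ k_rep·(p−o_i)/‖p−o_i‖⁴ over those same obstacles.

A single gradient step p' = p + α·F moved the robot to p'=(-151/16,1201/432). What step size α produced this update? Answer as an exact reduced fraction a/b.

α = 1/8

F_att = 3/2·(g−p) = 3/2·(3,-11) = (4.5000,-16.5000)
o1: d²=9 ≤ ρ²=23; F_rep = 34·(0,-3)/9² = (0.0000,-1.2593)
o2: d²=212 > ρ²=23 → inactive
F = F_att + ΣF_rep = (4.5000,-17.7593)
Δp = p'−p = (0.5625,-2.2199); α = Δx/Fx = (9/16) / (9/2) = 1/8
check: Δy/Fy = (-959/432) / (-959/54) = 1/8 ✓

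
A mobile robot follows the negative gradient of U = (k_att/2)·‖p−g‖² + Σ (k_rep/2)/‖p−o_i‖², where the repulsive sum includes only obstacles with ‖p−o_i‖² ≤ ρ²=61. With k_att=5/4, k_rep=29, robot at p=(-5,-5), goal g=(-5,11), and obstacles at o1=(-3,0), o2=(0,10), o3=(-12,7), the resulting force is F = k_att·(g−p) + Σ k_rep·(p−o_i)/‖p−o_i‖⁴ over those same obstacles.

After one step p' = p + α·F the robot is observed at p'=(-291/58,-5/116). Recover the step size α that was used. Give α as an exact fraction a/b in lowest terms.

α = 1/4

F_att = 5/4·(g−p) = 5/4·(0,16) = (0.0000,20.0000)
o1: d²=29 ≤ ρ²=61; F_rep = 29·(-2,-5)/29² = (-0.0690,-0.1724)
o2: d²=250 > ρ²=61 → inactive
o3: d²=193 > ρ²=61 → inactive
F = F_att + ΣF_rep = (-0.0690,19.8276)
Δp = p'−p = (-0.0172,4.9569); α = Δx/Fx = (-1/58) / (-2/29) = 1/4
check: Δy/Fy = (575/116) / (575/29) = 1/4 ✓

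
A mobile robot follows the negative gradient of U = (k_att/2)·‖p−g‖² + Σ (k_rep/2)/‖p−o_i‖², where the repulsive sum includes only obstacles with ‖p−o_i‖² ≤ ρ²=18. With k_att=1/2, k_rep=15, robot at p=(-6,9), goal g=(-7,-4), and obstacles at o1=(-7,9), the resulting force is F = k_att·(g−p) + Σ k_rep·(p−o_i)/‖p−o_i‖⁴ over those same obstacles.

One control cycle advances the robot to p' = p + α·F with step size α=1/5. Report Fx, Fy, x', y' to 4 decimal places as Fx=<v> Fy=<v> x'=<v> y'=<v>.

Fx=14.5000 Fy=-6.5000 x'=-3.1000 y'=7.7000

F_att = 1/2·(g−p) = 1/2·(-1,-13) = (-0.5000,-6.5000)
o1: d²=1 ≤ ρ²=18; F_rep = 15·(1,0)/1² = (15.0000,0.0000)
F = F_att + ΣF_rep = (14.5000,-6.5000)
p' = p + 1/5·F = (-3.1000,7.7000)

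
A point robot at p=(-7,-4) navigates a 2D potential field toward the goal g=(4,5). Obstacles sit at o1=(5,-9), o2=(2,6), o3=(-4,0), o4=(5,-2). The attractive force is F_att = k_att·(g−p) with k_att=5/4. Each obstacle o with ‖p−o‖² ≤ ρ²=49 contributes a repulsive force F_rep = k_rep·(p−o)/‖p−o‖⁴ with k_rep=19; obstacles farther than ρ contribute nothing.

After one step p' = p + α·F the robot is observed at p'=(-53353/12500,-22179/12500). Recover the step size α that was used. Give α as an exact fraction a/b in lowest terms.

F_att = 5/4·(g−p) = 5/4·(11,9) = (13.7500,11.2500)
o1: d²=169 > ρ²=49 → inactive
o2: d²=181 > ρ²=49 → inactive
o3: d²=25 ≤ ρ²=49; F_rep = 19·(-3,-4)/25² = (-0.0912,-0.1216)
o4: d²=148 > ρ²=49 → inactive
F = F_att + ΣF_rep = (13.6588,11.1284)
Δp = p'−p = (2.7318,2.2257); α = Δx/Fx = (34147/12500) / (34147/2500) = 1/5
check: Δy/Fy = (27821/12500) / (27821/2500) = 1/5 ✓

α = 1/5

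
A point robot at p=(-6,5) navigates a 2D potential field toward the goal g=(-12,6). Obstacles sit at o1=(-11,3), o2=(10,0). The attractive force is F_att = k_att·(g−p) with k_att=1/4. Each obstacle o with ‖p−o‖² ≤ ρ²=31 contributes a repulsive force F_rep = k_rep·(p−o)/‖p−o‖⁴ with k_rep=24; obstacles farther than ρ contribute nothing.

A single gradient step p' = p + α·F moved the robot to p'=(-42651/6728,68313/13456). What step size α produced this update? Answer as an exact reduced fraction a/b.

F_att = 1/4·(g−p) = 1/4·(-6,1) = (-1.5000,0.2500)
o1: d²=29 ≤ ρ²=31; F_rep = 24·(5,2)/29² = (0.1427,0.0571)
o2: d²=281 > ρ²=31 → inactive
F = F_att + ΣF_rep = (-1.3573,0.3071)
Δp = p'−p = (-0.3393,0.0768); α = Δx/Fx = (-2283/6728) / (-2283/1682) = 1/4
check: Δy/Fy = (1033/13456) / (1033/3364) = 1/4 ✓

α = 1/4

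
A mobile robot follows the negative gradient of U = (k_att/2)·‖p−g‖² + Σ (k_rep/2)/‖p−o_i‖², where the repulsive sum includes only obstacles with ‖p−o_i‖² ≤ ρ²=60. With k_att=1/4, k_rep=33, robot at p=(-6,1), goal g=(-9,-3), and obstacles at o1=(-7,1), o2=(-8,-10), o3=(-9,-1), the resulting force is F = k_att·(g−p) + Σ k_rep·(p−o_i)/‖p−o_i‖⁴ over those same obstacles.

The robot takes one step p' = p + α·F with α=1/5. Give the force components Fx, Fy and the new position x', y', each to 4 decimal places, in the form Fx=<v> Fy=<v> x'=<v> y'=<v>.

F_att = 1/4·(g−p) = 1/4·(-3,-4) = (-0.7500,-1.0000)
o1: d²=1 ≤ ρ²=60; F_rep = 33·(1,0)/1² = (33.0000,0.0000)
o2: d²=125 > ρ²=60 → inactive
o3: d²=13 ≤ ρ²=60; F_rep = 33·(3,2)/13² = (0.5858,0.3905)
F = F_att + ΣF_rep = (32.8358,-0.6095)
p' = p + 1/5·F = (0.5672,0.8781)

Fx=32.8358 Fy=-0.6095 x'=0.5672 y'=0.8781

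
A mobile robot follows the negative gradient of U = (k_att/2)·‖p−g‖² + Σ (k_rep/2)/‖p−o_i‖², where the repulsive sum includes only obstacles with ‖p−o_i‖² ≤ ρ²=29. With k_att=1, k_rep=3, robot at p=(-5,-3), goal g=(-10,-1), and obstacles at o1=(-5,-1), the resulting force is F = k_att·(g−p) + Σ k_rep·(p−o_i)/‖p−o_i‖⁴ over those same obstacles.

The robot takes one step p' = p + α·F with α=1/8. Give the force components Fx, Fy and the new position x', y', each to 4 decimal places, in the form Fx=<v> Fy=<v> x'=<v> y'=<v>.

Fx=-5.0000 Fy=1.6250 x'=-5.6250 y'=-2.7969

F_att = 1·(g−p) = 1·(-5,2) = (-5.0000,2.0000)
o1: d²=4 ≤ ρ²=29; F_rep = 3·(0,-2)/4² = (0.0000,-0.3750)
F = F_att + ΣF_rep = (-5.0000,1.6250)
p' = p + 1/8·F = (-5.6250,-2.7969)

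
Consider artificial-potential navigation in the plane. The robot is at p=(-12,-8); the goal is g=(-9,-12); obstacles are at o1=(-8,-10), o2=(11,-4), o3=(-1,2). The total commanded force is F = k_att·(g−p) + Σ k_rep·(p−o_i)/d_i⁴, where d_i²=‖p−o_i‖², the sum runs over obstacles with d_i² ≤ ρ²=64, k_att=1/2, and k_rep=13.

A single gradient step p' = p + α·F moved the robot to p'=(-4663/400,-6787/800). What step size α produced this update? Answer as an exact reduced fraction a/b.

F_att = 1/2·(g−p) = 1/2·(3,-4) = (1.5000,-2.0000)
o1: d²=20 ≤ ρ²=64; F_rep = 13·(-4,2)/20² = (-0.1300,0.0650)
o2: d²=545 > ρ²=64 → inactive
o3: d²=221 > ρ²=64 → inactive
F = F_att + ΣF_rep = (1.3700,-1.9350)
Δp = p'−p = (0.3425,-0.4838); α = Δx/Fx = (137/400) / (137/100) = 1/4
check: Δy/Fy = (-387/800) / (-387/200) = 1/4 ✓

α = 1/4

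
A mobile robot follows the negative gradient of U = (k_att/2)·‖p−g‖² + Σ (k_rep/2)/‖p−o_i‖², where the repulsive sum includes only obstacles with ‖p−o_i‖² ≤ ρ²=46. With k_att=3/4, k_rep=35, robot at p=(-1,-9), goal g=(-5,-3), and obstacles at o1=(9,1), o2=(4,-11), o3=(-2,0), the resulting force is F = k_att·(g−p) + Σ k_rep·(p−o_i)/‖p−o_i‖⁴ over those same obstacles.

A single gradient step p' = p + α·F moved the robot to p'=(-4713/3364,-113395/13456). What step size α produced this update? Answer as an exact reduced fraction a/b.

α = 1/8

F_att = 3/4·(g−p) = 3/4·(-4,6) = (-3.0000,4.5000)
o1: d²=200 > ρ²=46 → inactive
o2: d²=29 ≤ ρ²=46; F_rep = 35·(-5,2)/29² = (-0.2081,0.0832)
o3: d²=82 > ρ²=46 → inactive
F = F_att + ΣF_rep = (-3.2081,4.5832)
Δp = p'−p = (-0.4010,0.5729); α = Δx/Fx = (-1349/3364) / (-2698/841) = 1/8
check: Δy/Fy = (7709/13456) / (7709/1682) = 1/8 ✓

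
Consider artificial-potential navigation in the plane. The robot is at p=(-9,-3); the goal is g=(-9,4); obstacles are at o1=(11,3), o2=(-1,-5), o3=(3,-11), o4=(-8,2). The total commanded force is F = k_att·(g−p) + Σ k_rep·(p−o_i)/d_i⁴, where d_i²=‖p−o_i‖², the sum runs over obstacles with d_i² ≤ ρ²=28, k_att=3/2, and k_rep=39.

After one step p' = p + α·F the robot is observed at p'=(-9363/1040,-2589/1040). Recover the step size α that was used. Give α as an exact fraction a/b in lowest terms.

α = 1/20

F_att = 3/2·(g−p) = 3/2·(0,7) = (0.0000,10.5000)
o1: d²=436 > ρ²=28 → inactive
o2: d²=68 > ρ²=28 → inactive
o3: d²=208 > ρ²=28 → inactive
o4: d²=26 ≤ ρ²=28; F_rep = 39·(-1,-5)/26² = (-0.0577,-0.2885)
F = F_att + ΣF_rep = (-0.0577,10.2115)
Δp = p'−p = (-0.0029,0.5106); α = Δx/Fx = (-3/1040) / (-3/52) = 1/20
check: Δy/Fy = (531/1040) / (531/52) = 1/20 ✓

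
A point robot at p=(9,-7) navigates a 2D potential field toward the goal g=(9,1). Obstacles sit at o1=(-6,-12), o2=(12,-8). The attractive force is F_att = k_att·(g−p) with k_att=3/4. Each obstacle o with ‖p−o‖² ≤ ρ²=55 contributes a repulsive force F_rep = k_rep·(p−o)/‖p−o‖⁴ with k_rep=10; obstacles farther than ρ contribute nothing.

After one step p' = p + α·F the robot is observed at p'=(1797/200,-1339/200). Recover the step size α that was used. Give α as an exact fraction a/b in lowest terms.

α = 1/20

F_att = 3/4·(g−p) = 3/4·(0,8) = (0.0000,6.0000)
o1: d²=250 > ρ²=55 → inactive
o2: d²=10 ≤ ρ²=55; F_rep = 10·(-3,1)/10² = (-0.3000,0.1000)
F = F_att + ΣF_rep = (-0.3000,6.1000)
Δp = p'−p = (-0.0150,0.3050); α = Δx/Fx = (-3/200) / (-3/10) = 1/20
check: Δy/Fy = (61/200) / (61/10) = 1/20 ✓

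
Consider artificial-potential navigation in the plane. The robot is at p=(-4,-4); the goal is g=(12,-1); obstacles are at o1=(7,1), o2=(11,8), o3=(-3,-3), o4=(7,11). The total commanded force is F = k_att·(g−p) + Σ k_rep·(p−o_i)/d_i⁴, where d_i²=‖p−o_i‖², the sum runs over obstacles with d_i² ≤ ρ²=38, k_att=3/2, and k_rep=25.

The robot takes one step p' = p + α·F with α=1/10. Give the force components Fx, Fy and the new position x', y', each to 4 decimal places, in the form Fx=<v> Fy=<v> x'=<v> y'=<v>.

Fx=17.7500 Fy=-1.7500 x'=-2.2250 y'=-4.1750

F_att = 3/2·(g−p) = 3/2·(16,3) = (24.0000,4.5000)
o1: d²=146 > ρ²=38 → inactive
o2: d²=369 > ρ²=38 → inactive
o3: d²=2 ≤ ρ²=38; F_rep = 25·(-1,-1)/2² = (-6.2500,-6.2500)
o4: d²=346 > ρ²=38 → inactive
F = F_att + ΣF_rep = (17.7500,-1.7500)
p' = p + 1/10·F = (-2.2250,-4.1750)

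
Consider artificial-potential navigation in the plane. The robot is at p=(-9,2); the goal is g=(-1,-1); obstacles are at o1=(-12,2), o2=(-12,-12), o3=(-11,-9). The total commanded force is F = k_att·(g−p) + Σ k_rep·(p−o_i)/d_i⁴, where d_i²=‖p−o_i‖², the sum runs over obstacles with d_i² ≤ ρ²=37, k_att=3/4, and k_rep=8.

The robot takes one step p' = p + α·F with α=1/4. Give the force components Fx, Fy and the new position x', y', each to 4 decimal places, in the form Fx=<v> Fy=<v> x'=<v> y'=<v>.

Fx=6.2963 Fy=-2.2500 x'=-7.4259 y'=1.4375

F_att = 3/4·(g−p) = 3/4·(8,-3) = (6.0000,-2.2500)
o1: d²=9 ≤ ρ²=37; F_rep = 8·(3,0)/9² = (0.2963,0.0000)
o2: d²=205 > ρ²=37 → inactive
o3: d²=125 > ρ²=37 → inactive
F = F_att + ΣF_rep = (6.2963,-2.2500)
p' = p + 1/4·F = (-7.4259,1.4375)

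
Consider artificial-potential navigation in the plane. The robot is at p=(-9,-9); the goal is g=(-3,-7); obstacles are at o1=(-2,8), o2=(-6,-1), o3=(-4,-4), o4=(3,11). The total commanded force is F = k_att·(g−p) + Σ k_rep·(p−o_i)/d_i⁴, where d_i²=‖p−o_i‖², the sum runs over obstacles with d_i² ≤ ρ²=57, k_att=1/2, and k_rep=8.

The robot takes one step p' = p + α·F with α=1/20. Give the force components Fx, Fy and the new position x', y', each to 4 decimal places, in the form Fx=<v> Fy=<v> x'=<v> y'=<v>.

Fx=2.9840 Fy=0.9840 x'=-8.8508 y'=-8.9508

F_att = 1/2·(g−p) = 1/2·(6,2) = (3.0000,1.0000)
o1: d²=338 > ρ²=57 → inactive
o2: d²=73 > ρ²=57 → inactive
o3: d²=50 ≤ ρ²=57; F_rep = 8·(-5,-5)/50² = (-0.0160,-0.0160)
o4: d²=544 > ρ²=57 → inactive
F = F_att + ΣF_rep = (2.9840,0.9840)
p' = p + 1/20·F = (-8.8508,-8.9508)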